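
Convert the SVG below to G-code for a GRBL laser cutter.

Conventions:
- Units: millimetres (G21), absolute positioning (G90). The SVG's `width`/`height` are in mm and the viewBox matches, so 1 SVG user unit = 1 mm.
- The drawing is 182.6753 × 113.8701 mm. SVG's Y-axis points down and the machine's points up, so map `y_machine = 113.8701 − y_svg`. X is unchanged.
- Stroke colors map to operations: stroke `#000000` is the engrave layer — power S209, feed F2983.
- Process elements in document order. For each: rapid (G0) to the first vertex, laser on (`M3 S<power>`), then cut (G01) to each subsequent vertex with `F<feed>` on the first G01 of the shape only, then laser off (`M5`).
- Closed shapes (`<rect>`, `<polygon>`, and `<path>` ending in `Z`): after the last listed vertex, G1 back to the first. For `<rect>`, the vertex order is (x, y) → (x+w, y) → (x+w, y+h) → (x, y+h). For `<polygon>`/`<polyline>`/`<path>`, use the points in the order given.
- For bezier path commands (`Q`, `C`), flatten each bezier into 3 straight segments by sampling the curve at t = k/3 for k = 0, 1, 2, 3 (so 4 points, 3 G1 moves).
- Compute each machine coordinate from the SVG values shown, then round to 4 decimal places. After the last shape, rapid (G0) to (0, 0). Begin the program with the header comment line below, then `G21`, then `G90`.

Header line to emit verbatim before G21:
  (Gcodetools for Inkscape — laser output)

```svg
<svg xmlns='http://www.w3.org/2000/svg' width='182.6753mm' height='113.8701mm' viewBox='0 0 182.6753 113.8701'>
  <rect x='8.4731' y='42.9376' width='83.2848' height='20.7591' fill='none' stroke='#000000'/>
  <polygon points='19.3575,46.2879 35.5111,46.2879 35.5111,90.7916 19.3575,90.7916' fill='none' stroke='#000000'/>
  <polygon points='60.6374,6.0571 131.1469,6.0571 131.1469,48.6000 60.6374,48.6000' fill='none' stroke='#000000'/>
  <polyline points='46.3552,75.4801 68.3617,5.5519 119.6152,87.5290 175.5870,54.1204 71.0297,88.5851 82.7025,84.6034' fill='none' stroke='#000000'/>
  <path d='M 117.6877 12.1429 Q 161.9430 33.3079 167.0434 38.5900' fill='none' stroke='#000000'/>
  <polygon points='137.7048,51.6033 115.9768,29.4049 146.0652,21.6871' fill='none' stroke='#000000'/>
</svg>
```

1 u = 1 mm; y_m = 113.8701 − y.

[1] `<rect>` rectangle, #000000→engrave S209 F2983: (8.4731,70.9325) → (91.7579,70.9325) → (91.7579,50.1734) → (8.4731,50.1734) → (8.4731,70.9325) (closed)

[2] `<polygon>` rectangle, #000000→engrave S209 F2983: (19.3575,67.5822) → (35.5111,67.5822) → (35.5111,23.0785) → (19.3575,23.0785) → (19.3575,67.5822) (closed)

[3] `<polygon>` rectangle, #000000→engrave S209 F2983: (60.6374,107.8130) → (131.1469,107.8130) → (131.1469,65.2701) → (60.6374,65.2701) → (60.6374,107.8130) (closed)

[4] `<polyline>` open polyline, #000000→engrave S209 F2983: (46.3552,38.3900) → (68.3617,108.3182) → (119.6152,26.3411) → (175.5870,59.7497) → (71.0297,25.2850) → (82.7025,29.2667)

[5] `<path>` quadratic bezier, #000000→engrave S209 F2983: (117.6877,101.7272) → (142.8407,89.3820) → (159.2926,80.5663) → (167.0434,75.2801)

[6] `<polygon>` regular polygon, #000000→engrave S209 F2983: (137.7048,62.2668) → (115.9768,84.4652) → (146.0652,92.1830) → (137.7048,62.2668) (closed)

(Gcodetools for Inkscape — laser output)
G21
G90
G0 X8.4731 Y70.9325
M3 S209
G01 X91.7579 Y70.9325 F2983
G01 X91.7579 Y50.1734
G01 X8.4731 Y50.1734
G01 X8.4731 Y70.9325
M5
G0 X19.3575 Y67.5822
M3 S209
G01 X35.5111 Y67.5822 F2983
G01 X35.5111 Y23.0785
G01 X19.3575 Y23.0785
G01 X19.3575 Y67.5822
M5
G0 X60.6374 Y107.8130
M3 S209
G01 X131.1469 Y107.8130 F2983
G01 X131.1469 Y65.2701
G01 X60.6374 Y65.2701
G01 X60.6374 Y107.8130
M5
G0 X46.3552 Y38.3900
M3 S209
G01 X68.3617 Y108.3182 F2983
G01 X119.6152 Y26.3411
G01 X175.5870 Y59.7497
G01 X71.0297 Y25.2850
G01 X82.7025 Y29.2667
M5
G0 X117.6877 Y101.7272
M3 S209
G01 X142.8407 Y89.3820 F2983
G01 X159.2926 Y80.5663
G01 X167.0434 Y75.2801
M5
G0 X137.7048 Y62.2668
M3 S209
G01 X115.9768 Y84.4652 F2983
G01 X146.0652 Y92.1830
G01 X137.7048 Y62.2668
M5
G0 X0.0000 Y0.0000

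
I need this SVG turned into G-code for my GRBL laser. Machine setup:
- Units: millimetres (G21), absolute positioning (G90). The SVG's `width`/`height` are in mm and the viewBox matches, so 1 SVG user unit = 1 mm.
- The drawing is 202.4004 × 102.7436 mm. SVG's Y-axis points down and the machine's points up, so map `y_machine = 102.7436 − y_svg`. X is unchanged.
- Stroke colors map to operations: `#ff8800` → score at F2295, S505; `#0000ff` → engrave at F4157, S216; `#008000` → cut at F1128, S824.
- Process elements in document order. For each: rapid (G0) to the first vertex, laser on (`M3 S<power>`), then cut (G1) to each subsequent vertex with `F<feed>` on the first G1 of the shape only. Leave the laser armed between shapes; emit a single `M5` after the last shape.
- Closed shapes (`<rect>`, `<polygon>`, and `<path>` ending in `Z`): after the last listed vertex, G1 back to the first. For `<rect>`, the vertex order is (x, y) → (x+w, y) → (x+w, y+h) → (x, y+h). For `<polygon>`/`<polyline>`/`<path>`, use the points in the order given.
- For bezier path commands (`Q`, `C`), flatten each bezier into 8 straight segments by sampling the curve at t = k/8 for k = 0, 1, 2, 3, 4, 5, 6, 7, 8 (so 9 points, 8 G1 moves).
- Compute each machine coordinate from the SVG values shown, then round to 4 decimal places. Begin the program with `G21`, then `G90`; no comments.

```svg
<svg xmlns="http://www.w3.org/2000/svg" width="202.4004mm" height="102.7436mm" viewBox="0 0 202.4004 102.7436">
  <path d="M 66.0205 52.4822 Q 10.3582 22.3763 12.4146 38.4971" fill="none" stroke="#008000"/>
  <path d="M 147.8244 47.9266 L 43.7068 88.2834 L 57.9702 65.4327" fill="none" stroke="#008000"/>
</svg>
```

viewBox `0 0 202.4004 102.7436` with mm width/height → 1 unit = 1 mm. Flip: y_m = 102.7436 − y_svg.

**Shape 1** — `<path>` quadratic bezier, stroke `#008000` → cut (S824, F1128). Control points (SVG): P0=(66.0205,52.4822), P1=(10.3582,22.3763), P2=(12.4146,38.4971); sampled at t=k/8. Machine vertices: (66.0205,50.2614) → (53.0068,57.0656) → (41.7968,62.4252) → (32.3905,66.3402) → (24.7879,68.8106) → (18.9890,69.8365) → (14.9938,69.4177) → (12.8024,67.5544) → (12.4146,64.2465). Open path.

**Shape 2** — `<path>` open polyline, stroke `#008000` → cut (S824, F1128). Machine vertices: (147.8244,54.8170) → (43.7068,14.4602) → (57.9702,37.3109). Open path.

G21
G90
G0 X66.0205 Y50.2614
M3 S824
G1 X53.0068 Y57.0656 F1128
G1 X41.7968 Y62.4252
G1 X32.3905 Y66.3402
G1 X24.7879 Y68.8106
G1 X18.9890 Y69.8365
G1 X14.9938 Y69.4177
G1 X12.8024 Y67.5544
G1 X12.4146 Y64.2465
G0 X147.8244 Y54.8170
M3 S824
G1 X43.7068 Y14.4602 F1128
G1 X57.9702 Y37.3109
M5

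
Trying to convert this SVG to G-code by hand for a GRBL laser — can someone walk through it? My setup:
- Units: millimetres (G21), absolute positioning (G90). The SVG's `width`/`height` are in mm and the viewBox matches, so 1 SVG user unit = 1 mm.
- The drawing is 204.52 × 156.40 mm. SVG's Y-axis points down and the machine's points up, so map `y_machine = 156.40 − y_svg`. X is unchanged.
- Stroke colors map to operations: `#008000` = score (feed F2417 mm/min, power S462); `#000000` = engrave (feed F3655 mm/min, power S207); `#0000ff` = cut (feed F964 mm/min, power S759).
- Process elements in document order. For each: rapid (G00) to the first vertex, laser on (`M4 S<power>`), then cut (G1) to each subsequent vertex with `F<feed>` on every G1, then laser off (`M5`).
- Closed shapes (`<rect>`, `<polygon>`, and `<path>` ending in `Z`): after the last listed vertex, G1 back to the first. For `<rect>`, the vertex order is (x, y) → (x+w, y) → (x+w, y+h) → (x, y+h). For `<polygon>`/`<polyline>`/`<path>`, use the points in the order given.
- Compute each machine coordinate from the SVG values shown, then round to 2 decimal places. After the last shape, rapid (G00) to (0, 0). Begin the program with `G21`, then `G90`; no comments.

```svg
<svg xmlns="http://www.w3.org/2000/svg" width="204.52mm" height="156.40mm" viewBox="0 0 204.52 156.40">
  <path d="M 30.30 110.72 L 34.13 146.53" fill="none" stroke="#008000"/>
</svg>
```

G21
G90
G00 X30.30 Y45.68
M4 S462
G1 X34.13 Y9.87 F2417
M5
G00 X0.00 Y0.00

Since the viewBox matches the mm dimensions, user units are millimetres directly. The only transform is the Y-flip y_m = 156.40 − y_svg.

Shape 1 is a line segment drawn with `<path>`. Its stroke #008000 means score at S462, F2417. After flipping Y the toolpath is (30.30,45.68) → (34.13,9.87).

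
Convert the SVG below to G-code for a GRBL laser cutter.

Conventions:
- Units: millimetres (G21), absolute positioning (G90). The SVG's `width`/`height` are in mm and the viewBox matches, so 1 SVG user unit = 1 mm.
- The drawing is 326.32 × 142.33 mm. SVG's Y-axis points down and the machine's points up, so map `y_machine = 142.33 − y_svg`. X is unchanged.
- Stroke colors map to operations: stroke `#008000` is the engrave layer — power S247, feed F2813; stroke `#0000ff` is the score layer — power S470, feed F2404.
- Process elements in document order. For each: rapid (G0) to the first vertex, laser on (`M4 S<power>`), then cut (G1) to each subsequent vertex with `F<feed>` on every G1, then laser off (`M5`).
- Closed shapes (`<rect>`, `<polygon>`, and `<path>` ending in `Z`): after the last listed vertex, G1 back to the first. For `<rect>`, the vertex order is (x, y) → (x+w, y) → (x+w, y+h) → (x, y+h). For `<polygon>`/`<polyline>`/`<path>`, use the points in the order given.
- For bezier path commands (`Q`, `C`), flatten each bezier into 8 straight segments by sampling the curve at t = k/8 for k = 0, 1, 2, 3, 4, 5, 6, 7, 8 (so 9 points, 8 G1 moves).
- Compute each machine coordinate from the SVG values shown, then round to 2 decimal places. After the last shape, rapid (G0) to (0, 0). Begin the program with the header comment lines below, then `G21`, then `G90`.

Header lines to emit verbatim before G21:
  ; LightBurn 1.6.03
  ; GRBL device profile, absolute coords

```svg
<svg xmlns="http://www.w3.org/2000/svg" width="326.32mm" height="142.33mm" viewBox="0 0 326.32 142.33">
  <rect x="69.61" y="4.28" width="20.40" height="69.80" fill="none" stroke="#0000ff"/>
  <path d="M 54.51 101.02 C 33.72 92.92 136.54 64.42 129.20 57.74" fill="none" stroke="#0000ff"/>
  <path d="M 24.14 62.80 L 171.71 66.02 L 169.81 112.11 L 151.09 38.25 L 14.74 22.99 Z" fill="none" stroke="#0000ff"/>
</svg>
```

Since the viewBox matches the mm dimensions, user units are millimetres directly. The only transform is the Y-flip y_m = 142.33 − y_svg.

Shape 1 is a rectangle drawn with `<rect>`. Its stroke #0000ff means score at S470, F2404. After flipping Y the toolpath is (69.61,138.05) → (90.01,138.05) → (90.01,68.25) → (69.61,68.25) → (69.61,138.05), returning to the start.

Shape 2 is a cubic bezier drawn with `<path>`. Its stroke #0000ff means score at S470, F2404. After flipping Y the toolpath is (54.51,41.31) → (52.05,45.22) → (58.44,50.55) → (70.94,56.80) → (86.81,63.48) → (103.31,70.10) → (117.70,76.15) → (127.25,81.14) → (129.20,84.59).

Shape 3 is a closed polygon drawn with `<path>`. Its stroke #0000ff means score at S470, F2404. After flipping Y the toolpath is (24.14,79.53) → (171.71,76.31) → (169.81,30.22) → (151.09,104.08) → (14.74,119.34) → (24.14,79.53), returning to the start.

; LightBurn 1.6.03
; GRBL device profile, absolute coords
G21
G90
G0 X69.61 Y138.05
M4 S470
G1 X90.01 Y138.05 F2404
G1 X90.01 Y68.25 F2404
G1 X69.61 Y68.25 F2404
G1 X69.61 Y138.05 F2404
M5
G0 X54.51 Y41.31
M4 S470
G1 X52.05 Y45.22 F2404
G1 X58.44 Y50.55 F2404
G1 X70.94 Y56.80 F2404
G1 X86.81 Y63.48 F2404
G1 X103.31 Y70.10 F2404
G1 X117.70 Y76.15 F2404
G1 X127.25 Y81.14 F2404
G1 X129.20 Y84.59 F2404
M5
G0 X24.14 Y79.53
M4 S470
G1 X171.71 Y76.31 F2404
G1 X169.81 Y30.22 F2404
G1 X151.09 Y104.08 F2404
G1 X14.74 Y119.34 F2404
G1 X24.14 Y79.53 F2404
M5
G0 X0.00 Y0.00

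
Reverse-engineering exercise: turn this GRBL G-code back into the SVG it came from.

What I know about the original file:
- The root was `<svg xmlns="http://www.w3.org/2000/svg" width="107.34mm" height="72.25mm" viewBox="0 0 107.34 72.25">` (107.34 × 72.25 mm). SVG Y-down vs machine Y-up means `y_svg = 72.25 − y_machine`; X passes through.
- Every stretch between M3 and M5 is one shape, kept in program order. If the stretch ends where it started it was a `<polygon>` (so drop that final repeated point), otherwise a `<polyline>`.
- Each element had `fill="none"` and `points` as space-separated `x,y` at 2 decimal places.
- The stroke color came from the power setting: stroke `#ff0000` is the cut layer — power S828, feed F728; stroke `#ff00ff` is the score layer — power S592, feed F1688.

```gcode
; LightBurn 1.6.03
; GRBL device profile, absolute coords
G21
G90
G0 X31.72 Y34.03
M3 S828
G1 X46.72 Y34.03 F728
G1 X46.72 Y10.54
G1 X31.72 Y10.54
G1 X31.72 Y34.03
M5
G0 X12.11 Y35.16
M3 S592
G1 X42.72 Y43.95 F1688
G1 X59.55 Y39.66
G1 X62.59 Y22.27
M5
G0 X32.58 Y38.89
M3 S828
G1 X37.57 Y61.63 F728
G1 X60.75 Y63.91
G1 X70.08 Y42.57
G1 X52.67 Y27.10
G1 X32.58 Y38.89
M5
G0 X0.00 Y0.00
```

Each laser-on run becomes one SVG element. Flip Y back into SVG space with y_svg = 72.25 − y_machine.

Run 1: S828 ⇒ cut layer `#ff0000`. The run returns to its start, so emit a `<polygon>` with points (Y-flipped): 31.72,38.22 46.72,38.22 46.72,61.71 31.72,61.71.

Run 2: the run's S592 means `#ff00ff` (score). The run is open, so emit a `<polyline>` with points (Y-flipped): 12.11,37.09 42.72,28.30 59.55,32.59 62.59,49.98.

Run 3: power S828 maps to stroke `#ff0000` (cut). The run returns to its start, so emit a `<polygon>` with points (Y-flipped): 32.58,33.36 37.57,10.62 60.75,8.34 70.08,29.68 52.67,45.15.

<svg xmlns="http://www.w3.org/2000/svg" width="107.34mm" height="72.25mm" viewBox="0 0 107.34 72.25">
  <polygon points="31.72,38.22 46.72,38.22 46.72,61.71 31.72,61.71" fill="none" stroke="#ff0000"/>
  <polyline points="12.11,37.09 42.72,28.30 59.55,32.59 62.59,49.98" fill="none" stroke="#ff00ff"/>
  <polygon points="32.58,33.36 37.57,10.62 60.75,8.34 70.08,29.68 52.67,45.15" fill="none" stroke="#ff0000"/>
</svg>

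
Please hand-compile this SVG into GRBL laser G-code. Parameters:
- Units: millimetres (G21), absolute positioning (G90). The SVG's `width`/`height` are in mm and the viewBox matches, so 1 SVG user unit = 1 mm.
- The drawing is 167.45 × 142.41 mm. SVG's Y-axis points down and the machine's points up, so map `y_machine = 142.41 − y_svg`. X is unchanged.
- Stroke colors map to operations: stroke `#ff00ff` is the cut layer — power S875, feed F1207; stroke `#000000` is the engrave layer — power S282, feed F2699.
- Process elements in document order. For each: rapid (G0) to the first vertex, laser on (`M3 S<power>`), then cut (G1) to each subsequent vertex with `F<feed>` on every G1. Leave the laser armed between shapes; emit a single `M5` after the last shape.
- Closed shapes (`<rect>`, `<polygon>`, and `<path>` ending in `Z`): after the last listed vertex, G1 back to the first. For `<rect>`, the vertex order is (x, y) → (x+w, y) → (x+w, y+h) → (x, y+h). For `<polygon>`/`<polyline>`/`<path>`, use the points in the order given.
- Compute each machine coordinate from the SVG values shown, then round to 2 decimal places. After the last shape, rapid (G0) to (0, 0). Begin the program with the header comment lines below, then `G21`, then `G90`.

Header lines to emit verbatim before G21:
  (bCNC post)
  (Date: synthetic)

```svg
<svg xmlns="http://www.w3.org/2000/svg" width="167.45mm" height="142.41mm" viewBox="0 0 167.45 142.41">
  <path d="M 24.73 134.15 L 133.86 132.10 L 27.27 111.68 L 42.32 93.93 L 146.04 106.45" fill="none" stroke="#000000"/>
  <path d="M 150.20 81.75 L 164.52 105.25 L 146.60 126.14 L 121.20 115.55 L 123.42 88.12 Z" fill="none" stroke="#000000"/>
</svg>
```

(bCNC post)
(Date: synthetic)
G21
G90
G0 X24.73 Y8.26
M3 S282
G1 X133.86 Y10.31 F2699
G1 X27.27 Y30.73 F2699
G1 X42.32 Y48.48 F2699
G1 X146.04 Y35.96 F2699
G0 X150.20 Y60.66
M3 S282
G1 X164.52 Y37.16 F2699
G1 X146.60 Y16.27 F2699
G1 X121.20 Y26.86 F2699
G1 X123.42 Y54.29 F2699
G1 X150.20 Y60.66 F2699
M5
G0 X0.00 Y0.00

1 u = 1 mm; y_m = 142.41 − y.

[1] `<path>` open polyline, #000000→engrave S282 F2699: (24.73,8.26) → (133.86,10.31) → (27.27,30.73) → (42.32,48.48) → (146.04,35.96)

[2] `<path>` regular polygon, #000000→engrave S282 F2699: (150.20,60.66) → (164.52,37.16) → (146.60,16.27) → (121.20,26.86) → (123.42,54.29) → (150.20,60.66) (closed)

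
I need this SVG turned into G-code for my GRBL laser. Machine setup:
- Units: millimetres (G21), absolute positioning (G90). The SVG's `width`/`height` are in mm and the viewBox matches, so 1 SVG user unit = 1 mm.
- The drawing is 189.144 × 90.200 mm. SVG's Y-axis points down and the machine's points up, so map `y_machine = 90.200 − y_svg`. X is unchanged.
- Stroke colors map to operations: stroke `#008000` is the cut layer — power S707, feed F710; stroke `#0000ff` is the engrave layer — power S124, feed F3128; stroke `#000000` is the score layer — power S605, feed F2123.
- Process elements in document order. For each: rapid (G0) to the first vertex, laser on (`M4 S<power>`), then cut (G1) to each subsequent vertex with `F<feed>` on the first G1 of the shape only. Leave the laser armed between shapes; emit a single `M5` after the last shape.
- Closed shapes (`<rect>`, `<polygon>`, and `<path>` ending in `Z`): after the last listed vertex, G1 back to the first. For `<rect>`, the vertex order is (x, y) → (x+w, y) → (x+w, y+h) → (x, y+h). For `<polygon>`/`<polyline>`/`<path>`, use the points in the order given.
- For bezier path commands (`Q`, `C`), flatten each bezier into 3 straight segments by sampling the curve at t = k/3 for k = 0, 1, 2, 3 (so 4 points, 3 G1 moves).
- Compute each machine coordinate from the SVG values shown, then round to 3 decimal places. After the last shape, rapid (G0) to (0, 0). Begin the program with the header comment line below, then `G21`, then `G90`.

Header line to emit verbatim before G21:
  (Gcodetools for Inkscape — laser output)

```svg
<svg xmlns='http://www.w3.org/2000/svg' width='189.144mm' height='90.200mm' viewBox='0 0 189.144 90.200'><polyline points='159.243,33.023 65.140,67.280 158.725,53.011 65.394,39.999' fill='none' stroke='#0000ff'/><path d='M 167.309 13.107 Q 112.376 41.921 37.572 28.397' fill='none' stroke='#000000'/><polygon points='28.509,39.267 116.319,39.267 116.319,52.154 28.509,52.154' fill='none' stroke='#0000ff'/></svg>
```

(Gcodetools for Inkscape — laser output)
G21
G90
G0 X159.243 Y57.177
M4 S124
G1 X65.140 Y22.920 F3128
G1 X158.725 Y37.189
G1 X65.394 Y50.201
G0 X167.309 Y77.093
M4 S605
G1 X128.479 Y62.588 F2123
G1 X85.233 Y57.491
G1 X37.572 Y61.803
G0 X28.509 Y50.933
M4 S124
G1 X116.319 Y50.933 F3128
G1 X116.319 Y38.046
G1 X28.509 Y38.046
G1 X28.509 Y50.933
M5
G0 X0.000 Y0.000

1 u = 1 mm; y_m = 90.200 − y.

[1] `<polyline>` open polyline, #0000ff→engrave S124 F3128: (159.243,57.177) → (65.140,22.920) → (158.725,37.189) → (65.394,50.201)

[2] `<path>` quadratic bezier, #000000→score S605 F2123: (167.309,77.093) → (128.479,62.588) → (85.233,57.491) → (37.572,61.803)

[3] `<polygon>` rectangle, #0000ff→engrave S124 F3128: (28.509,50.933) → (116.319,50.933) → (116.319,38.046) → (28.509,38.046) → (28.509,50.933) (closed)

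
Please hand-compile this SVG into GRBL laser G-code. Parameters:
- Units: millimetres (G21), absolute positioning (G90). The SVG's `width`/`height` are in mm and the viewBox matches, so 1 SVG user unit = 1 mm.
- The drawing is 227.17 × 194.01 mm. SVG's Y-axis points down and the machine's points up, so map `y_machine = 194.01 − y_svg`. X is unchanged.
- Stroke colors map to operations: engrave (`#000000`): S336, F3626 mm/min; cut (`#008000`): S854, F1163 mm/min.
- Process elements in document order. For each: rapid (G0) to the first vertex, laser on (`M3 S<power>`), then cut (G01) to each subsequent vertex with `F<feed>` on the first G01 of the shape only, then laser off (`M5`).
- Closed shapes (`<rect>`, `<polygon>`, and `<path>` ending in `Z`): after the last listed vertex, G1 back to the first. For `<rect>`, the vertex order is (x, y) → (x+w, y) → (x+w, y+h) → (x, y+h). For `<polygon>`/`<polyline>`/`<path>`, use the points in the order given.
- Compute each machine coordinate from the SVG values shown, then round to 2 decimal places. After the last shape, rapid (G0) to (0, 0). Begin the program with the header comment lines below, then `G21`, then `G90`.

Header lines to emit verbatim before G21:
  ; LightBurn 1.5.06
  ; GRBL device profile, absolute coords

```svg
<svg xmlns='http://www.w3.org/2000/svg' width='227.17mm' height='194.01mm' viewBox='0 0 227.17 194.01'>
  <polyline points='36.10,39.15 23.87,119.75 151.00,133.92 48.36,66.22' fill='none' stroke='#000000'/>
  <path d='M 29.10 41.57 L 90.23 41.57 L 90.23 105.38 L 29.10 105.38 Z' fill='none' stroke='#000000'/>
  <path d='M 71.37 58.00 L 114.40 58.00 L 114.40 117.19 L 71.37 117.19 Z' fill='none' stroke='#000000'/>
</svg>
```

; LightBurn 1.5.06
; GRBL device profile, absolute coords
G21
G90
G0 X36.10 Y154.86
M3 S336
G01 X23.87 Y74.26 F3626
G01 X151.00 Y60.09
G01 X48.36 Y127.79
M5
G0 X29.10 Y152.44
M3 S336
G01 X90.23 Y152.44 F3626
G01 X90.23 Y88.63
G01 X29.10 Y88.63
G01 X29.10 Y152.44
M5
G0 X71.37 Y136.01
M3 S336
G01 X114.40 Y136.01 F3626
G01 X114.40 Y76.82
G01 X71.37 Y76.82
G01 X71.37 Y136.01
M5
G0 X0.00 Y0.00

viewBox `0 0 227.17 194.01` with mm width/height → 1 unit = 1 mm. Flip: y_m = 194.01 − y_svg.

**Shape 1** — `<polyline>` open polyline, stroke `#000000` → engrave (S336, F3626). Machine vertices: (36.10,154.86) → (23.87,74.26) → (151.00,60.09) → (48.36,127.79). Open path.

**Shape 2** — `<path>` rectangle, stroke `#000000` → engrave (S336, F3626). Machine vertices: (29.10,152.44) → (90.23,152.44) → (90.23,88.63) → (29.10,88.63) → (29.10,152.44). Closed: final G1 returns to the first vertex.

**Shape 3** — `<path>` rectangle, stroke `#000000` → engrave (S336, F3626). Machine vertices: (71.37,136.01) → (114.40,136.01) → (114.40,76.82) → (71.37,76.82) → (71.37,136.01). Closed: final G1 returns to the first vertex.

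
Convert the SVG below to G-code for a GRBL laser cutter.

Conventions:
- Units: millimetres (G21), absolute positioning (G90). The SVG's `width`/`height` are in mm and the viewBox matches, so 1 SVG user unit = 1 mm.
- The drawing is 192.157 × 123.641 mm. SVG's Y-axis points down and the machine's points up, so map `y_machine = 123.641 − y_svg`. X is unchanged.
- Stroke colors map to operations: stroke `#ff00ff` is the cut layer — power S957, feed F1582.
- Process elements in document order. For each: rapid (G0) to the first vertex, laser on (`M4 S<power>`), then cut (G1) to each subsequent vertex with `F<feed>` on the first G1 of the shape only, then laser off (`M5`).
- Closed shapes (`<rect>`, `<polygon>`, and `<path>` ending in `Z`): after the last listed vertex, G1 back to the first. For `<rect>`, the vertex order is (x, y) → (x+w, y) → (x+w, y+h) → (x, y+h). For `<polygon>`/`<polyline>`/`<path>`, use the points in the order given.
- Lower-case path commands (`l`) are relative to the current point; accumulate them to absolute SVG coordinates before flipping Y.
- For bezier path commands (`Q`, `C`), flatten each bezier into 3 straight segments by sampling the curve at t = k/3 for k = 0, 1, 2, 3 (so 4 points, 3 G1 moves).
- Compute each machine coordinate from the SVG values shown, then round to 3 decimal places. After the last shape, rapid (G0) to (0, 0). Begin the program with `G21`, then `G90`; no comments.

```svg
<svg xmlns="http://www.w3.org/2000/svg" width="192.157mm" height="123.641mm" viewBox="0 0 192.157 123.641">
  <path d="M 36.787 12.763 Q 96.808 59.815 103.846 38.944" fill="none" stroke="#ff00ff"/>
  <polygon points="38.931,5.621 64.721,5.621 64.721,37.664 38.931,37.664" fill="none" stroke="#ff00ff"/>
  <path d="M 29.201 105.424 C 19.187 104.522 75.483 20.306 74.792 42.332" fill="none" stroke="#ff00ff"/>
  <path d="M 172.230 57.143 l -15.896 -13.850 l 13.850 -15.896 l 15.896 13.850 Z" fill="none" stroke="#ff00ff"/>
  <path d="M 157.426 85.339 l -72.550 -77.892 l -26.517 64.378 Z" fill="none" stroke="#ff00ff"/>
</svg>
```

G21
G90
G0 X36.787 Y110.878
M4 S957
G1 X70.914 Y87.057 F1582
G1 X93.267 Y78.330
G1 X103.846 Y84.697
M5
G0 X38.931 Y118.020
M4 S957
G1 X64.721 Y118.020 F1582
G1 X64.721 Y85.977
G1 X38.931 Y85.977
G1 X38.931 Y118.020
M5
G0 X29.201 Y18.217
M4 S957
G1 X36.724 Y39.870 F1582
G1 X61.054 Y74.942
G1 X74.792 Y81.309
M5
G0 X172.230 Y66.498
M4 S957
G1 X156.334 Y80.348 F1582
G1 X170.184 Y96.244
G1 X186.080 Y82.394
G1 X172.230 Y66.498
M5
G0 X157.426 Y38.302
M4 S957
G1 X84.876 Y116.194 F1582
G1 X58.359 Y51.816
G1 X157.426 Y38.302
M5
G0 X0.000 Y0.000

1 u = 1 mm; y_m = 123.641 − y.

[1] `<path>` quadratic bezier, #ff00ff→cut S957 F1582: (36.787,110.878) → (70.914,87.057) → (93.267,78.330) → (103.846,84.697)

[2] `<polygon>` rectangle, #ff00ff→cut S957 F1582: (38.931,118.020) → (64.721,118.020) → (64.721,85.977) → (38.931,85.977) → (38.931,118.020) (closed)

[3] `<path>` cubic bezier, #ff00ff→cut S957 F1582: (29.201,18.217) → (36.724,39.870) → (61.054,74.942) → (74.792,81.309)

[4] `<path>` regular polygon, #ff00ff→cut S957 F1582: (172.230,66.498) → (156.334,80.348) → (170.184,96.244) → (186.080,82.394) → (172.230,66.498) (closed)

[5] `<path>` closed polygon, #ff00ff→cut S957 F1582: (157.426,38.302) → (84.876,116.194) → (58.359,51.816) → (157.426,38.302) (closed)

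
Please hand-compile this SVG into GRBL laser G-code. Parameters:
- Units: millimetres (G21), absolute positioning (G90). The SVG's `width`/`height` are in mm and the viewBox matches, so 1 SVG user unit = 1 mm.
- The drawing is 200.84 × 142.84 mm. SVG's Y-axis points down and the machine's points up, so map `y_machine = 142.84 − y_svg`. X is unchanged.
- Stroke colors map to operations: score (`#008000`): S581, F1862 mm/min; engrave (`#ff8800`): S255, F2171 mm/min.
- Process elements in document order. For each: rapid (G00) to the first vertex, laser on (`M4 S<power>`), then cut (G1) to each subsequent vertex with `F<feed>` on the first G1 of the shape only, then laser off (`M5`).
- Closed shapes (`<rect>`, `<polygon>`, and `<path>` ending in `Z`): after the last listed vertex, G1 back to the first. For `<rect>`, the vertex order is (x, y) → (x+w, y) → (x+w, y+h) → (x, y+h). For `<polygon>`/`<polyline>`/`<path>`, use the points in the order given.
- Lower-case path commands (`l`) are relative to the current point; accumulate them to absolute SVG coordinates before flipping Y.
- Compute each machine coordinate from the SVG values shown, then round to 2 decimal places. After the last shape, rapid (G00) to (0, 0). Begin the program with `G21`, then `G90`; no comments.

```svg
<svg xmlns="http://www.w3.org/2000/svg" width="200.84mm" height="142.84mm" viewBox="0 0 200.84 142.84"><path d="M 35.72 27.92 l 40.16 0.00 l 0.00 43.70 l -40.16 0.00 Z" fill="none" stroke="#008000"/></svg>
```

Since the viewBox matches the mm dimensions, user units are millimetres directly. The only transform is the Y-flip y_m = 142.84 − y_svg.

Shape 1 is a rectangle drawn with `<path>`. Its stroke #008000 means score at S581, F1862. After flipping Y the toolpath is (35.72,114.92) → (75.88,114.92) → (75.88,71.22) → (35.72,71.22) → (35.72,114.92), returning to the start.

G21
G90
G00 X35.72 Y114.92
M4 S581
G1 X75.88 Y114.92 F1862
G1 X75.88 Y71.22
G1 X35.72 Y71.22
G1 X35.72 Y114.92
M5
G00 X0.00 Y0.00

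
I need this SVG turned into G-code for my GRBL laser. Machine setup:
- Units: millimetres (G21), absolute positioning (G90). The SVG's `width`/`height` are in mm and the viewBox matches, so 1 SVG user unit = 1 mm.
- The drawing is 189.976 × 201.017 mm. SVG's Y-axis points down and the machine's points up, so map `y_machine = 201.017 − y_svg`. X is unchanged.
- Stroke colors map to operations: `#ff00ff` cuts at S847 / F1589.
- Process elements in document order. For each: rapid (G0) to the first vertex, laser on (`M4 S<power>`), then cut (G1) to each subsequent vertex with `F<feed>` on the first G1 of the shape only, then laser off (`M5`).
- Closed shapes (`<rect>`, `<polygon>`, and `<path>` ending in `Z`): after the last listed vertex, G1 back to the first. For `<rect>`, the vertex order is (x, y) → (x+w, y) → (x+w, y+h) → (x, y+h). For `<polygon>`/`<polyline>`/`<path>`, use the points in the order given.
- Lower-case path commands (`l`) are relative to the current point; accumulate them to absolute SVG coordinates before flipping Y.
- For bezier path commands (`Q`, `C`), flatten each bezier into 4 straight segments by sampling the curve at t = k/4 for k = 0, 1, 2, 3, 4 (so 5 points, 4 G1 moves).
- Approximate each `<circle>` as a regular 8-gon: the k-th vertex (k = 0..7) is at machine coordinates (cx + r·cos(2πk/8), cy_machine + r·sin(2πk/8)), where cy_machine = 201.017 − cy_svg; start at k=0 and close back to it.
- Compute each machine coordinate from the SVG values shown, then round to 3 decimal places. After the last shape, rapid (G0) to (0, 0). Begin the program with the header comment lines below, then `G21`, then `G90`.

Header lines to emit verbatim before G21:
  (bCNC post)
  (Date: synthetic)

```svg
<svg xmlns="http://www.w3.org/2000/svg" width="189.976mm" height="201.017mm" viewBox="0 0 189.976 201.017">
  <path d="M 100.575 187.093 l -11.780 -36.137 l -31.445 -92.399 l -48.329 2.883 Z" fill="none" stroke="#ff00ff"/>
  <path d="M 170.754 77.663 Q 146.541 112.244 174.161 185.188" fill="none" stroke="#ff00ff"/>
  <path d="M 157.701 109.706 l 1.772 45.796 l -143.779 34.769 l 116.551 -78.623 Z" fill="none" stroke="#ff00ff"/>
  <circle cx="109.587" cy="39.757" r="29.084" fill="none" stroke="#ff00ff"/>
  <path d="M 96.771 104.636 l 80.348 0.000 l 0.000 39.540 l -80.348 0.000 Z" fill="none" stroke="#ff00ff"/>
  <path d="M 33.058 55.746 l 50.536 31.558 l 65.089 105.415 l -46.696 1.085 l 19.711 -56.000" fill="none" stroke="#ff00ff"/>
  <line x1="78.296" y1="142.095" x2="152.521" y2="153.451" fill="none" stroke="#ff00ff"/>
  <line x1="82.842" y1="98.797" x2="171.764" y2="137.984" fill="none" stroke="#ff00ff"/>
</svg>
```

Since the viewBox matches the mm dimensions, user units are millimetres directly. The only transform is the Y-flip y_m = 201.017 − y_svg.

Shape 1 is a closed polygon drawn with `<path>`. Its stroke #ff00ff means cut at S847, F1589. After flipping Y the toolpath is (100.575,13.924) → (88.795,50.061) → (57.350,142.460) → (9.021,139.577) → (100.575,13.924), returning to the start.

Shape 2 is a quadratic bezier drawn with `<path>`. Its stroke #ff00ff means cut at S847, F1589. After flipping Y the toolpath is (170.754,123.354) → (161.887,103.666) → (159.499,79.182) → (163.591,49.903) → (174.161,15.829).

Shape 3 is a closed polygon drawn with `<path>`. Its stroke #ff00ff means cut at S847, F1589. After flipping Y the toolpath is (157.701,91.311) → (159.473,45.515) → (15.694,10.746) → (132.245,89.369) → (157.701,91.311), returning to the start.

Shape 4 is a circle drawn with `<circle>`. Its stroke #ff00ff means cut at S847, F1589. After flipping Y the toolpath is (138.671,161.260) → (130.152,181.825) → (109.587,190.344) → (89.022,181.825) → (80.503,161.260) → (89.022,140.695) → (109.587,132.176) → (130.152,140.695) → (138.671,161.260), returning to the start.

Shape 5 is a rectangle drawn with `<path>`. Its stroke #ff00ff means cut at S847, F1589. After flipping Y the toolpath is (96.771,96.381) → (177.119,96.381) → (177.119,56.841) → (96.771,56.841) → (96.771,96.381), returning to the start.

Shape 6 is a open polyline drawn with `<path>`. Its stroke #ff00ff means cut at S847, F1589. After flipping Y the toolpath is (33.058,145.271) → (83.594,113.713) → (148.683,8.298) → (101.987,7.213) → (121.698,63.213).

Shape 7 is a line segment drawn with `<line>`. Its stroke #ff00ff means cut at S847, F1589. After flipping Y the toolpath is (78.296,58.922) → (152.521,47.566).

Shape 8 is a line segment drawn with `<line>`. Its stroke #ff00ff means cut at S847, F1589. After flipping Y the toolpath is (82.842,102.220) → (171.764,63.033).

(bCNC post)
(Date: synthetic)
G21
G90
G0 X100.575 Y13.924
M4 S847
G1 X88.795 Y50.061 F1589
G1 X57.350 Y142.460
G1 X9.021 Y139.577
G1 X100.575 Y13.924
M5
G0 X170.754 Y123.354
M4 S847
G1 X161.887 Y103.666 F1589
G1 X159.499 Y79.182
G1 X163.591 Y49.903
G1 X174.161 Y15.829
M5
G0 X157.701 Y91.311
M4 S847
G1 X159.473 Y45.515 F1589
G1 X15.694 Y10.746
G1 X132.245 Y89.369
G1 X157.701 Y91.311
M5
G0 X138.671 Y161.260
M4 S847
G1 X130.152 Y181.825 F1589
G1 X109.587 Y190.344
G1 X89.022 Y181.825
G1 X80.503 Y161.260
G1 X89.022 Y140.695
G1 X109.587 Y132.176
G1 X130.152 Y140.695
G1 X138.671 Y161.260
M5
G0 X96.771 Y96.381
M4 S847
G1 X177.119 Y96.381 F1589
G1 X177.119 Y56.841
G1 X96.771 Y56.841
G1 X96.771 Y96.381
M5
G0 X33.058 Y145.271
M4 S847
G1 X83.594 Y113.713 F1589
G1 X148.683 Y8.298
G1 X101.987 Y7.213
G1 X121.698 Y63.213
M5
G0 X78.296 Y58.922
M4 S847
G1 X152.521 Y47.566 F1589
M5
G0 X82.842 Y102.220
M4 S847
G1 X171.764 Y63.033 F1589
M5
G0 X0.000 Y0.000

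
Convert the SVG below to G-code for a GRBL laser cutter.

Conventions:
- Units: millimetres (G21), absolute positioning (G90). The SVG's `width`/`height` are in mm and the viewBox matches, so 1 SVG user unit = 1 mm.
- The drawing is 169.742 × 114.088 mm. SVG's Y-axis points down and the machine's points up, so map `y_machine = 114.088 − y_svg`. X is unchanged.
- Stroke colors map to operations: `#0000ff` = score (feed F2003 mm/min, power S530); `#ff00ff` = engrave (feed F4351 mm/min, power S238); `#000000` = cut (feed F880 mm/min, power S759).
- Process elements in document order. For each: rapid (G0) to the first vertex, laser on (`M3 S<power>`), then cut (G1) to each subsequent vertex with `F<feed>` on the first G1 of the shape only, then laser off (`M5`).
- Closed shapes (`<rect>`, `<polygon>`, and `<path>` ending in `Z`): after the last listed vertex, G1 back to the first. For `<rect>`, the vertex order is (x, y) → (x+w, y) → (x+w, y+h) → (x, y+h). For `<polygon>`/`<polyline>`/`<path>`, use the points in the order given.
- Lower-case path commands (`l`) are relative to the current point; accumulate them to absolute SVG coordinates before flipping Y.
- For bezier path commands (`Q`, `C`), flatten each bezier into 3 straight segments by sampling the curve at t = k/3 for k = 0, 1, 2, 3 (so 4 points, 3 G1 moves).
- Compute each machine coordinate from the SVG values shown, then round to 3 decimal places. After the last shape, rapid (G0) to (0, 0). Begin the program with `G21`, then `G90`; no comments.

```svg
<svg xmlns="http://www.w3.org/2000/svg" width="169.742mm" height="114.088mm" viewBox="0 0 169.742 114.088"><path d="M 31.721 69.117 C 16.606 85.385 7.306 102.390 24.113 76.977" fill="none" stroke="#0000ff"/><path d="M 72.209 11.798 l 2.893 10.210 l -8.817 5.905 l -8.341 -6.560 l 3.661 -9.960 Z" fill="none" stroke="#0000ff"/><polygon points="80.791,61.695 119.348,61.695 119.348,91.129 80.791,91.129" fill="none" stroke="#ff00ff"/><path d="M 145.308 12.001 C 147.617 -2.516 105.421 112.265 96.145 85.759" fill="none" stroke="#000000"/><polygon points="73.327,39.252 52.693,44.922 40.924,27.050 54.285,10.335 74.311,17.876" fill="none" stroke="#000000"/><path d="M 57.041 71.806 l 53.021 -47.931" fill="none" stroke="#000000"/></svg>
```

viewBox `0 0 169.742 114.088` with mm width/height → 1 unit = 1 mm. Flip: y_m = 114.088 − y_svg.

**Shape 1** — `<path>` cubic bezier, stroke `#0000ff` → score (S530, F2003). Control points (SVG): P0=(31.721,69.117), P1=(16.606,85.385), P2=(7.306,102.390), P3=(24.113,76.977); sampled at t=k/3. Machine vertices: (31.721,44.971) → (19.296,30.056) → (15.257,24.239) → (24.113,37.111). Open path.

**Shape 2** — `<path>` regular polygon, stroke `#0000ff` → score (S530, F2003). Machine vertices: (72.209,102.290) → (75.102,92.080) → (66.285,86.175) → (57.944,92.735) → (61.605,102.695) → (72.209,102.290). Closed: final G1 returns to the first vertex.

**Shape 3** — `<polygon>` rectangle, stroke `#ff00ff` → engrave (S238, F4351). Machine vertices: (80.791,52.393) → (119.348,52.393) → (119.348,22.959) → (80.791,22.959) → (80.791,52.393). Closed: final G1 returns to the first vertex.

**Shape 4** — `<path>` cubic bezier, stroke `#000000` → cut (S759, F880). Control points (SVG): P0=(145.308,12.001), P1=(147.617,-2.516), P2=(105.421,112.265), P3=(96.145,85.759); sampled at t=k/3. Machine vertices: (145.308,102.087) → (135.650,83.526) → (113.527,38.897) → (96.145,28.329). Open path.

**Shape 5** — `<polygon>` regular polygon, stroke `#000000` → cut (S759, F880). Machine vertices: (73.327,74.836) → (52.693,69.166) → (40.924,87.038) → (54.285,103.753) → (74.311,96.212) → (73.327,74.836). Closed: final G1 returns to the first vertex.

**Shape 6** — `<path>` line segment, stroke `#000000` → cut (S759, F880). Machine vertices: (57.041,42.282) → (110.062,90.213). Open path.

G21
G90
G0 X31.721 Y44.971
M3 S530
G1 X19.296 Y30.056 F2003
G1 X15.257 Y24.239
G1 X24.113 Y37.111
M5
G0 X72.209 Y102.290
M3 S530
G1 X75.102 Y92.080 F2003
G1 X66.285 Y86.175
G1 X57.944 Y92.735
G1 X61.605 Y102.695
G1 X72.209 Y102.290
M5
G0 X80.791 Y52.393
M3 S238
G1 X119.348 Y52.393 F4351
G1 X119.348 Y22.959
G1 X80.791 Y22.959
G1 X80.791 Y52.393
M5
G0 X145.308 Y102.087
M3 S759
G1 X135.650 Y83.526 F880
G1 X113.527 Y38.897
G1 X96.145 Y28.329
M5
G0 X73.327 Y74.836
M3 S759
G1 X52.693 Y69.166 F880
G1 X40.924 Y87.038
G1 X54.285 Y103.753
G1 X74.311 Y96.212
G1 X73.327 Y74.836
M5
G0 X57.041 Y42.282
M3 S759
G1 X110.062 Y90.213 F880
M5
G0 X0.000 Y0.000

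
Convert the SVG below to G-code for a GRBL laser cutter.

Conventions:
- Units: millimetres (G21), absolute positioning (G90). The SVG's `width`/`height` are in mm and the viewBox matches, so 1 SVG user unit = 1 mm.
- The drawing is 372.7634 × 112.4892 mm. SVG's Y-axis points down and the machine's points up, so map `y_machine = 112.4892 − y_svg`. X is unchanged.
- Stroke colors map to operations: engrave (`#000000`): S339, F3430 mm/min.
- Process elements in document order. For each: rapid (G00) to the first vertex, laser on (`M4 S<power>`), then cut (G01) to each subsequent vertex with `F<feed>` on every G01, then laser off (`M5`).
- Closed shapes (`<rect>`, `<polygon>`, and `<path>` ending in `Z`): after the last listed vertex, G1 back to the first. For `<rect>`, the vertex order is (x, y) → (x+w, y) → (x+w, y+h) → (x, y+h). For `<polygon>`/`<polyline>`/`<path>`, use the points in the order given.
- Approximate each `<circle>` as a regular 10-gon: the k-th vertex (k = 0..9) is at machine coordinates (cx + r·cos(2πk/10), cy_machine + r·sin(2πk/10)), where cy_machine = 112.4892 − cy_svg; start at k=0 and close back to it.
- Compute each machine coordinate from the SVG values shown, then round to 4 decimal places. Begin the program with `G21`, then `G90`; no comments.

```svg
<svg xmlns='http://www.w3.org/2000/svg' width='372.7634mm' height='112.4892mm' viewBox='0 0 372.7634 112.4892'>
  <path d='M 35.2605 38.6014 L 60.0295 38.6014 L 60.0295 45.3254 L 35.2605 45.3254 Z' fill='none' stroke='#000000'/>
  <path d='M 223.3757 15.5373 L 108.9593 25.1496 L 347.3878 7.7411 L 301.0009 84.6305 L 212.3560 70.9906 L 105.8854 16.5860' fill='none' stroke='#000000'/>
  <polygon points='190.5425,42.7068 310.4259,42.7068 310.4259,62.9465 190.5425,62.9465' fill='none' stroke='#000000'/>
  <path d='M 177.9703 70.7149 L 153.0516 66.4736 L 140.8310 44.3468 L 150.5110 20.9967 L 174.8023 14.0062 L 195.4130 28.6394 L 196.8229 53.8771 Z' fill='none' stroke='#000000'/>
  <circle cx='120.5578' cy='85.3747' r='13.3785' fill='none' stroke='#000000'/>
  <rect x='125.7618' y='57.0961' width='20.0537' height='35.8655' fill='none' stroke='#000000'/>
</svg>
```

viewBox `0 0 372.7634 112.4892` with mm width/height → 1 unit = 1 mm. Flip: y_m = 112.4892 − y_svg.

**Shape 1** — `<path>` rectangle, stroke `#000000` → engrave (S339, F3430). Machine vertices: (35.2605,73.8878) → (60.0295,73.8878) → (60.0295,67.1638) → (35.2605,67.1638) → (35.2605,73.8878). Closed: final G1 returns to the first vertex.

**Shape 2** — `<path>` open polyline, stroke `#000000` → engrave (S339, F3430). Machine vertices: (223.3757,96.9519) → (108.9593,87.3396) → (347.3878,104.7481) → (301.0009,27.8587) → (212.3560,41.4986) → (105.8854,95.9032). Open path.

**Shape 3** — `<polygon>` rectangle, stroke `#000000` → engrave (S339, F3430). Machine vertices: (190.5425,69.7824) → (310.4259,69.7824) → (310.4259,49.5427) → (190.5425,49.5427) → (190.5425,69.7824). Closed: final G1 returns to the first vertex.

**Shape 4** — `<path>` regular polygon, stroke `#000000` → engrave (S339, F3430). Machine vertices: (177.9703,41.7743) → (153.0516,46.0156) → (140.8310,68.1424) → (150.5110,91.4925) → (174.8023,98.4830) → (195.4130,83.8498) → (196.8229,58.6121) → (177.9703,41.7743). Closed: final G1 returns to the first vertex.

**Shape 5** — `<circle>` circle, stroke `#000000` → engrave (S339, F3430). Machine vertices: (133.9363,27.1145) → (131.3812,34.9782) → (124.6920,39.8382) → (116.4236,39.8382) → (109.7344,34.9782) → (107.1793,27.1145) → (109.7344,19.2508) → (116.4236,14.3908) → (124.6920,14.3908) → (131.3812,19.2508) → (133.9363,27.1145). Closed: final G1 returns to the first vertex.

**Shape 6** — `<rect>` rectangle, stroke `#000000` → engrave (S339, F3430). Machine vertices: (125.7618,55.3931) → (145.8155,55.3931) → (145.8155,19.5276) → (125.7618,19.5276) → (125.7618,55.3931). Closed: final G1 returns to the first vertex.

G21
G90
G00 X35.2605 Y73.8878
M4 S339
G01 X60.0295 Y73.8878 F3430
G01 X60.0295 Y67.1638 F3430
G01 X35.2605 Y67.1638 F3430
G01 X35.2605 Y73.8878 F3430
M5
G00 X223.3757 Y96.9519
M4 S339
G01 X108.9593 Y87.3396 F3430
G01 X347.3878 Y104.7481 F3430
G01 X301.0009 Y27.8587 F3430
G01 X212.3560 Y41.4986 F3430
G01 X105.8854 Y95.9032 F3430
M5
G00 X190.5425 Y69.7824
M4 S339
G01 X310.4259 Y69.7824 F3430
G01 X310.4259 Y49.5427 F3430
G01 X190.5425 Y49.5427 F3430
G01 X190.5425 Y69.7824 F3430
M5
G00 X177.9703 Y41.7743
M4 S339
G01 X153.0516 Y46.0156 F3430
G01 X140.8310 Y68.1424 F3430
G01 X150.5110 Y91.4925 F3430
G01 X174.8023 Y98.4830 F3430
G01 X195.4130 Y83.8498 F3430
G01 X196.8229 Y58.6121 F3430
G01 X177.9703 Y41.7743 F3430
M5
G00 X133.9363 Y27.1145
M4 S339
G01 X131.3812 Y34.9782 F3430
G01 X124.6920 Y39.8382 F3430
G01 X116.4236 Y39.8382 F3430
G01 X109.7344 Y34.9782 F3430
G01 X107.1793 Y27.1145 F3430
G01 X109.7344 Y19.2508 F3430
G01 X116.4236 Y14.3908 F3430
G01 X124.6920 Y14.3908 F3430
G01 X131.3812 Y19.2508 F3430
G01 X133.9363 Y27.1145 F3430
M5
G00 X125.7618 Y55.3931
M4 S339
G01 X145.8155 Y55.3931 F3430
G01 X145.8155 Y19.5276 F3430
G01 X125.7618 Y19.5276 F3430
G01 X125.7618 Y55.3931 F3430
M5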